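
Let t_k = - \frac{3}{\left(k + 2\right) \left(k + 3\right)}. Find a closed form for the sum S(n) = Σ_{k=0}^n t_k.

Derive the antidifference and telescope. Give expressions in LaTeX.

S(n) = \frac{3 \left(- n - 1\right)}{2 \left(n + 3\right)}

Step 1: r(k) = (k + 2)/(k + 4).
Factor: A=k + 2; B=k + 4; C=1.
Need (k + 2)·f(k+1) − (k + 3)·f(k) = 1.
Bound: deg f ≤ 1.
Solving with deg f ≤ 1: f(k) = k/2.
Certificate R = B(k−1)f/C = k*(k + 3)/2 gives s_k = -3*k/(2*k + 4).
Verify: -3/(k**2 + 5*k + 6) matches t_k.
Σ_(k=0)^n t_k = s_(n+1) − s_(0) = (3*(-n - 1)/(2*(n + 3))) − (0), i.e. 3*(-n - 1)/(2*(n + 3)).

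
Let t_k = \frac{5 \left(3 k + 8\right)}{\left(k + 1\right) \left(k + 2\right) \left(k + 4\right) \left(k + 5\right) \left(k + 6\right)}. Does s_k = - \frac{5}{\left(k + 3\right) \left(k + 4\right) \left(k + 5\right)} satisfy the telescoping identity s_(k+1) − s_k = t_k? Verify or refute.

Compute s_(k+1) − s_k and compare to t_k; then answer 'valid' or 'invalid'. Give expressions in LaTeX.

Invalid: residual \frac{10 \left(- 4 k - 9\right)}{k^{6} + 21 k^{5} + 175 k^{4} + 735 k^{3} + 1624 k^{2} + 1764 k + 720} ≠ 0.

s_(k+1) = -5/((k + 4)*(k + 5)*(k + 6))
s_(k+1) − s_k = 15/((k + 3)*(k + 4)*(k + 5)*(k + 6))
(s_(k+1) − s_k) − t_k = 10*(-4*k - 9)/(k**6 + 21*k**5 + 175*k**4 + 735*k**3 + 1624*k**2 + 1764*k + 720)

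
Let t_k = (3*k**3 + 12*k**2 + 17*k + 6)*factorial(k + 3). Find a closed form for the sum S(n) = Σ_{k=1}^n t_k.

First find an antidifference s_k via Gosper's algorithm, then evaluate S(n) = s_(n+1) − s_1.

r(k) = (3*k**4 + 33*k**3 + 134*k**2 + 238*k + 152)/(3*k**3 + 12*k**2 + 17*k + 6) after simplifying.
Gosper form: A/B · C(k+1)/C(k) with A=k + 4, B=1, C=k**3 + 4*k**2 + 17*k/3 + 2.
Solve (k + 4)·f(k+1) − (1)·f(k) = k**3 + 4*k**2 + 17*k/3 + 2.
Degrees (1,0,3) ⇒ d ≤ 2.
Match coefficients ⇒ f(k) = (3*k**2 - 3*k + 2)/3.
So s_k = (B(k−1)f/C)·t_k = ((3*k**2 - 3*k + 2)/(3*k**3 + 12*k**2 + 17*k + 6))·t_k = (3*k**2 - 3*k + 2)*factorial(k + 3).
Verify: (3*k**3 + 12*k**2 + 17*k + 6)*factorial(k + 3) matches t_k.
s_(n+1) = (3*n**2 + 3*n + 2)*factorial(n + 4) and s_(1) = 48, so S(n) = 3*n**2*factorial(n + 4) + 3*n*factorial(n + 4) + 2*factorial(n + 4) - 48.

S(n) = 3*n**2*factorial(n + 4) + 3*n*factorial(n + 4) + 2*factorial(n + 4) - 48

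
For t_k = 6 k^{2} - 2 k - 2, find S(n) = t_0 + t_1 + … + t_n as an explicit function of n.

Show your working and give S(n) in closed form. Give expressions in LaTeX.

Compute t_(k+1)/t_k: get (k - 3*(k + 1)**2 + 2)/(-3*k**2 + k + 1).
Take A(k)=1, B(k)=1, C(k)=k**2 - k/3 - 1/3.
Solve (1)·f(k+1) − (1)·f(k) = k**2 - k/3 - 1/3.
From deg A=0, deg B=0, deg C=2: d=3.
Match coefficients ⇒ f(k) = k**2*(k - 2)/3.
So s_k = (B(k−1)f/C)·t_k = (k**2*(k - 2)/(3*k**2 - k - 1))·t_k = 2*k**2*(k - 2).
Check: Δs_k = 6*k**2 - 2*k - 2. ✓
Telescope: S(n) = s_(n+1) − s_(0) = 2*n**3 + 2*n**2 - 2*n - 2 − (0) = 2*n**3 + 2*n**2 - 2*n - 2.

S(n) = 2 n^{3} + 2 n^{2} - 2 n - 2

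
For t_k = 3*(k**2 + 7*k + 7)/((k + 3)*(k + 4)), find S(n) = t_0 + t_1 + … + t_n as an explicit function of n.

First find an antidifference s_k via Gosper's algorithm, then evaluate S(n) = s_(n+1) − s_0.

Step 1: r(k) = (k + 3)*(7*k + (k + 1)**2 + 14)/((k + 5)*(k**2 + 7*k + 7)).
Take A(k)=k + 3, B(k)=k + 5, C(k)=k**2 + 7*k + 7.
Set up (k + 3)·f(k+1) − (k + 4)·f(k) − (k**2 + 7*k + 7) = 0.
Degrees (1,1,2) ⇒ d ≤ 2.
Solve for f: f(k) = k*(3*k + 4)/3 (degree 2 ≤ 2).
R(k) = B(k−1)·f(k)/C(k) = k*(k + 4)*(3*k + 4)/(3*(k**2 + 7*k + 7)); s_k = R·t_k = k*(3*k + 4)/(k + 3).
Check: Δs_k = 3*(k**2 + 7*k + 7)/(k**2 + 7*k + 12). ✓
Evaluate: s_(n+1) = (3*n**2 + 10*n + 7)/(n + 4); subtract s_(0) = 0 ⇒ S(n) = (3*n**2 + 10*n + 7)/(n + 4).

S(n) = (3*n**2 + 10*n + 7)/(n + 4)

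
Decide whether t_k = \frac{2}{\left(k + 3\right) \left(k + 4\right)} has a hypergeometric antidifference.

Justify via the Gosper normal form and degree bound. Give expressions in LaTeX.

Yes. s_k = \frac{2 k}{3 \left(k + 3\right)}.

r(k) = (k + 3)/(k + 5) after simplifying.
Factor: A=k + 3; B=k + 5; C=1.
Key eq: (k + 3)·f(k+1) = (k + 4)·f(k) + (1).
From deg A=1, deg B=1, deg C=0: d=1.
Match coefficients ⇒ f(k) = k/3.
Get s_k = R·t_k = 2*k/(3*(k + 3)) with R(k) = B(k−1)f(k)/C(k) = k*(k + 4)/3.
Δs = 2/(k**2 + 7*k + 12), as required.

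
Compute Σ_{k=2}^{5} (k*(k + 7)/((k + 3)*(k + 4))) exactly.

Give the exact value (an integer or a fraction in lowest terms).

Σ = 44/15

Compute t_(k+1)/t_k: get (k + 1)*(k + 3)*(k + 8)/(k*(k + 5)*(k + 7)).
Normal form (A,B,C) = (k + 3, k + 5, k**2 + 7*k).
Key eq: (k + 3)·f(k+1) = (k + 4)·f(k) + (k**2 + 7*k).
d = 2 from the (1,1,2) case.
Match coefficients ⇒ f(k) = k*(k - 1).
R(k) = B(k−1)·f(k)/C(k) = (k - 1)*(k + 4)/(k + 7); s_k = R·t_k = k*(k - 1)/(k + 3).
Verify: k*(k + 7)/(k**2 + 7*k + 12) matches t_k.
Sum = s_(6) − s_(2); s_(6) = 10/3, s_(2) = 2/5 ⇒ 44/15.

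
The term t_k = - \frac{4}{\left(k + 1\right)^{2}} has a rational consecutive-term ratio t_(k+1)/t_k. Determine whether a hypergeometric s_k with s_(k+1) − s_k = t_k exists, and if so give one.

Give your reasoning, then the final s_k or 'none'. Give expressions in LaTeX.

r(k) = (k + 1)**2/(k + 2)**2 after simplifying.
A = k**2 + 2*k + 1, B = k**2 + 4*k + 4, C = 1.
Key eq: (k**2 + 2*k + 1)·f(k+1) = (k**2 + 2*k + 1)·f(k) + (1).
From deg A=2, deg B=2, deg C=0: d=0.
f = c0 ⇒ A·f(k+1) − B(k−1)·f(k) − C = -1. The system {-1 = 0} is inconsistent; no antidifference.

none (Gosper's algorithm certifies no s_k)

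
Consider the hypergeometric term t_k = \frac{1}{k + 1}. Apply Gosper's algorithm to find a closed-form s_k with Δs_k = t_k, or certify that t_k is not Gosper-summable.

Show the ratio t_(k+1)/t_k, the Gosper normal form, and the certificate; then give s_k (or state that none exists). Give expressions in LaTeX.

no hypergeometric antidifference exists

Ratio r(k) = (k + 1)/(k + 2).
Factor: A=k + 1; B=k + 2; C=1.
Key eq: (k + 1)·f(k+1) = (k + 1)·f(k) + (1).
Bound: deg f ≤ 0.
Put f(k) = c0: A·f(k+1) − B(k−1)·f(k) − C = -1; need -1 = 0 — inconsistent ⇒ no f, not summable.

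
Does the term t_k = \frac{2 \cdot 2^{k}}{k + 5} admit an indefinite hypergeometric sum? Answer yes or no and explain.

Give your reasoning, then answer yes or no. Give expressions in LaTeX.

No — t_k has no hypergeometric antidifference.

Ratio r(k) = 2*(k + 5)/(k + 6).
Normal form (A,B,C) = (2*k + 10, k + 6, 1).
Need (2*k + 10)·f(k+1) − (k + 5)·f(k) = 1.
deg f ≤ -1 (via 1,1,0).
d = -1 < 0 ⇒ no nonzero polynomial f; not summable.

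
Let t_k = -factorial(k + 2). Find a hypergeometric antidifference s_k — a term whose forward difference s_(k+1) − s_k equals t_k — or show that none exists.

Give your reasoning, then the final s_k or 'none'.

t_(k+1)/t_k = k + 3.
So A=k + 3 and B=1, with C=1.
Need (k + 3)·f(k+1) − (1)·f(k) = 1.
deg f ≤ -1 (via 1,0,0).
deg f ≤ -1 is impossible — no certificate.

no hypergeometric antidifference exists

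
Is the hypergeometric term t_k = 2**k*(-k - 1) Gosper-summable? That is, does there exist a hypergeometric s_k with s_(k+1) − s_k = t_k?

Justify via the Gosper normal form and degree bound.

Yes. s_k = 2**k*(1 - k).

r(k) = 2*(k + 2)/(k + 1) after simplifying.
Normal form (A,B,C) = (2, 1, k + 1).
Need (2)·f(k+1) − (1)·f(k) = k + 1.
d = 1 from the (0,0,1) case.
Match coefficients ⇒ f(k) = k - 1.
Get s_k = R·t_k = 2**k*(1 - k) with R(k) = B(k−1)f(k)/C(k) = (k - 1)/(k + 1).
Check: Δs_k = 2**k*(-k - 1). ✓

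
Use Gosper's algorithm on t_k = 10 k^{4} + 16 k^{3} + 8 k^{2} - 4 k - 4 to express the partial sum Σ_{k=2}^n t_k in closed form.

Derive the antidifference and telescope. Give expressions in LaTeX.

r(k) = (5*k**4 + 28*k**3 + 58*k**2 + 50*k + 13)/(5*k**4 + 8*k**3 + 4*k**2 - 2*k - 2) after simplifying.
Normal form (A,B,C) = (1, 1, k**4 + 8*k**3/5 + 4*k**2/5 - 2*k/5 - 2/5).
Set up (1)·f(k+1) − (1)·f(k) − (k**4 + 8*k**3/5 + 4*k**2/5 - 2*k/5 - 2/5) = 0.
From deg A=0, deg B=0, deg C=4: d=5.
Solving with deg f ≤ 5: f(k) = k*(k**2 - k - 1)*(2*k**2 + k + 1)/10.
Get s_k = R·t_k = k*(2*k**4 - k**3 - 2*k**2 - 2*k - 1) with R(k) = B(k−1)f(k)/C(k) = k*(k**2 - k - 1)*(2*k**2 + k + 1)/(2*(5*k**4 + 8*k**3 + 4*k**2 - 2*k - 2)).
Δs = 10*k**4 + 16*k**3 + 8*k**2 - 4*k - 4, as required.
Evaluate: s_(n+1) = 2*n**5 + 9*n**4 + 14*n**3 + 6*n**2 - 5*n - 4; subtract s_(2) = 22 ⇒ S(n) = 2*n**5 + 9*n**4 + 14*n**3 + 6*n**2 - 5*n - 26.

S(n) = 2 n^{5} + 9 n^{4} + 14 n^{3} + 6 n^{2} - 5 n - 26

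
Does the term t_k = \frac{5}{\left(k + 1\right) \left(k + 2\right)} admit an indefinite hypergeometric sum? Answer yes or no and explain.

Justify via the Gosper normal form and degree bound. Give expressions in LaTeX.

Yes. s_k = \frac{5 k}{k + 1}.

The ratio is (k + 1)/(k + 3).
Normal form (A,B,C) = (k + 1, k + 3, 1).
Need (k + 1)·f(k+1) − (k + 2)·f(k) = 1.
Degrees (1,1,0) ⇒ d ≤ 1.
A polynomial solution: f(k) = k.
Certificate R = B(k−1)f/C = k*(k + 2) gives s_k = 5*k/(k + 1).
Δs = 5/(k**2 + 3*k + 2), as required.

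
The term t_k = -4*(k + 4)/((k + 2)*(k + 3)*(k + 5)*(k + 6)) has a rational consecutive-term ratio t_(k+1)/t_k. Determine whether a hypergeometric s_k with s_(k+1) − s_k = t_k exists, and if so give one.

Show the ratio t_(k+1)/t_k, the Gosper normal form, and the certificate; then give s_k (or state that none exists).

s_k = k*(-k - 7)/(5*(k**2 + 7*k + 10))

Step 1: r(k) = (k + 2)*(k + 5)**2/((k + 4)**2*(k + 7)).
Take A(k)=k + 2, B(k)=k + 7, C(k)=k**2 + 8*k + 16.
f must satisfy (k + 2)·f(k+1) − (k + 6)·f(k) = k**2 + 8*k + 16.
Bound: deg f ≤ 4.
Coefficient equations give f(k) = k*(k + 3)*(k + 4)*(k + 7)/20.
Certificate R = B(k−1)f/C = k*(k + 3)*(k + 6)*(k + 7)/(20*(k + 4)) gives s_k = k*(-k - 7)/(5*(k**2 + 7*k + 10)).
Δs = 4*(-k - 4)/(k**4 + 16*k**3 + 91*k**2 + 216*k + 180), as required.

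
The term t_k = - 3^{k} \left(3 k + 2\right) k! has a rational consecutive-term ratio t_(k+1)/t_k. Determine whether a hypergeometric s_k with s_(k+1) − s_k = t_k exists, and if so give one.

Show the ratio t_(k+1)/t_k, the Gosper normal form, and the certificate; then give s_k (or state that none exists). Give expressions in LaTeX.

s_k = - 3^{k} k!

The ratio is 3*(k + 1)*(3*k + 5)/(3*k + 2).
Take A(k)=3*k + 3, B(k)=1, C(k)=k + 2/3.
Need (3*k + 3)·f(k+1) − (1)·f(k) = k + 2/3.
deg f ≤ 0 (via 1,0,1).
A polynomial solution: f(k) = 1/3.
So s_k = (B(k−1)f/C)·t_k = (1/(3*k + 2))·t_k = -3**k*factorial(k).
s_(k+1) − s_k = -3**k*(3*k + 2)*factorial(k) = t_k.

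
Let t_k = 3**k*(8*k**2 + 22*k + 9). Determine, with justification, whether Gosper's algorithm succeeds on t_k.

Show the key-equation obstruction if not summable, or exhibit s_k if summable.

Ratio r(k) = 3*(8*k**2 + 38*k + 39)/(8*k**2 + 22*k + 9).
Take A(k)=3, B(k)=1, C(k)=k**2 + 11*k/4 + 9/8.
Key eq: (3)·f(k+1) = (1)·f(k) + (k**2 + 11*k/4 + 9/8).
Bound: deg f ≤ 2.
Match coefficients ⇒ f(k) = k*(4*k - 1)/8.
Get s_k = R·t_k = 3**k*k*(4*k - 1) with R(k) = B(k−1)f(k)/C(k) = k*(4*k - 1)/((2*k + 1)*(4*k + 9)).
Verify: 3**k*(8*k**2 + 22*k + 9) matches t_k.

Yes. s_k = 3**k*k*(4*k - 1).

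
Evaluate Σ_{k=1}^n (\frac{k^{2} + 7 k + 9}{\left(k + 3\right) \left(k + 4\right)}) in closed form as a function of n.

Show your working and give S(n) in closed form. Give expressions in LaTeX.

S(n) = \frac{n \left(4 n + 13\right)}{4 \left(n + 4\right)}

t_(k+1)/t_k = (k + 3)*(7*k + (k + 1)**2 + 16)/((k + 5)*(k**2 + 7*k + 9)).
Normal form (A,B,C) = (k + 3, k + 5, k**2 + 7*k + 9).
Solve (k + 3)·f(k+1) − (k + 4)·f(k) = k**2 + 7*k + 9.
Degrees (1,1,2) ⇒ d ≤ 2.
Coefficient equations give f(k) = k*(k + 2).
Get s_k = R·t_k = k*(k + 2)/(k + 3) with R(k) = B(k−1)f(k)/C(k) = k*(k + 2)*(k + 4)/(k**2 + 7*k + 9).
Check: Δs_k = (k**2 + 7*k + 9)/(k**2 + 7*k + 12). ✓
Telescope: S(n) = s_(n+1) − s_(1) = (n**2 + 4*n + 3)/(n + 4) − (3/4) = n*(4*n + 13)/(4*(n + 4)).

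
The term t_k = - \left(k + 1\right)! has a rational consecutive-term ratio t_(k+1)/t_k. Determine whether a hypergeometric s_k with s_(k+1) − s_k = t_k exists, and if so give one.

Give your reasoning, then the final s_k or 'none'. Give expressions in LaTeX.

none (Gosper's algorithm certifies no s_k)

t_(k+1)/t_k = k + 2.
Take A(k)=k + 2, B(k)=1, C(k)=1.
Need (k + 2)·f(k+1) − (1)·f(k) = 1.
From deg A=1, deg B=0, deg C=0: d=-1.
Negative degree bound (-1): no f exists, t_k not Gosper-summable.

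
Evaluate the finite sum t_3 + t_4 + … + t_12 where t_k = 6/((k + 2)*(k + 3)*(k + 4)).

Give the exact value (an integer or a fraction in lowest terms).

Σ = 7/80

t_(k+1)/t_k = (k + 2)/(k + 5).
Take A(k)=k + 2, B(k)=k + 5, C(k)=1.
Key eq: (k + 2)·f(k+1) = (k + 4)·f(k) + (1).
deg f ≤ 2 (via 1,1,0).
Coefficient equations give f(k) = k*(k + 5)/12.
Get s_k = R·t_k = k*(k + 5)/(2*(k + 2)*(k + 3)) with R(k) = B(k−1)f(k)/C(k) = k*(k + 4)*(k + 5)/12.
Check: Δs_k = 6/(k**3 + 9*k**2 + 26*k + 24). ✓
Sum = s_(13) − s_(3); s_(13) = 39/80, s_(3) = 2/5 ⇒ 7/80.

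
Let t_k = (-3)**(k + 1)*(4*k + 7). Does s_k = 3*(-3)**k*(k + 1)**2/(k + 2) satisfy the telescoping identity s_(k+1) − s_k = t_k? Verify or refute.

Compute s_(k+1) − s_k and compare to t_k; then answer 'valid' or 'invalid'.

s_(k+1) = -(-3)**(k + 2)*(k + 2)**2/(k + 3)
s_(k+1) − s_k = (-3)**(k + 1)*(-(-k - 3)*(k + 1)**2 + 3*(k + 2)**3)/((k + 2)*(k + 3))
(s_(k+1) − s_k) − t_k = 3*(-3)**k*(4*k**2 + 16*k + 15)/(k**2 + 5*k + 6)

Invalid: residual 3*(-3)**k*(4*k**2 + 16*k + 15)/(k**2 + 5*k + 6) ≠ 0.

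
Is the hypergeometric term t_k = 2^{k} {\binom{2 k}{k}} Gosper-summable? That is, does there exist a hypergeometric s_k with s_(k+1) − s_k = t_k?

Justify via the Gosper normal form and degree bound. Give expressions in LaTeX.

No — t_k has no hypergeometric antidifference.

The ratio is 4*(2*k + 1)/(k + 1).
Factor: A=8*k + 4; B=k + 1; C=1.
Need (8*k + 4)·f(k+1) − (k)·f(k) = 1.
deg f ≤ -1 (via 1,1,0).
Negative degree bound (-1): no f exists, t_k not Gosper-summable.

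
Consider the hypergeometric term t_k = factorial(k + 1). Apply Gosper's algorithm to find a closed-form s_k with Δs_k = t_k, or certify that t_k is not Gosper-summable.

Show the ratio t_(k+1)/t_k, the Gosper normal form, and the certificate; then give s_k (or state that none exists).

The ratio is k + 2.
So A=k + 2 and B=1, with C=1.
Key eq: (k + 2)·f(k+1) = (1)·f(k) + (1).
Degrees (1,0,0) ⇒ d ≤ -1.
Negative degree bound (-1): no f exists, t_k not Gosper-summable.

none — t_k is not Gosper-summable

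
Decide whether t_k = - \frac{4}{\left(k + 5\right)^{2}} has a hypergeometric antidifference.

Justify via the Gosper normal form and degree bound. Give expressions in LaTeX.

No — the linear system for f has no solution.

The ratio is (k + 5)**2/(k + 6)**2.
Gosper form: A/B · C(k+1)/C(k) with A=k**2 + 10*k + 25, B=k**2 + 12*k + 36, C=1.
Key eq: (k**2 + 10*k + 25)·f(k+1) = (k**2 + 10*k + 25)·f(k) + (1).
Degrees (2,2,0) ⇒ d ≤ 0.
Write f(k) = c0. Then LHS − RHS = -1, requiring -1 = 0: contradictory. No certificate.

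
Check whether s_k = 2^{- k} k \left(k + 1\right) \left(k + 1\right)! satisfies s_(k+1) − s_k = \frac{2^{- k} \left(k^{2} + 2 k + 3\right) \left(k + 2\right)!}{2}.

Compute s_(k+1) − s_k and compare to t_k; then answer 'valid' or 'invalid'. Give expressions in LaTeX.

s_(k+1) = (k + 1)*(k + 2)*factorial(k + 2)/(2*2**k)
s_(k+1) − s_k = (k + 1)*(k**2 + 2*k + 4)*factorial(k + 1)/(2*2**k)
(s_(k+1) − s_k) − t_k = -(k**2 + k + 2)*factorial(k + 1)/(2*2**k)

Invalid: residual - \frac{2^{- k} \left(k^{2} + k + 2\right) \left(k + 1\right)!}{2} ≠ 0.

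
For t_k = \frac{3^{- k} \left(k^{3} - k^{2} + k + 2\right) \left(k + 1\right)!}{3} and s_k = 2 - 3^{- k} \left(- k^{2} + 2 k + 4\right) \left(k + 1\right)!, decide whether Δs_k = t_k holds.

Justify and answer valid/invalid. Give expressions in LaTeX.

s_(k+1) = -3**(-k - 1)*(2*k - (k + 1)**2 + 6)*factorial(k + 2) + 2
s_(k+1) − s_k = (k**3 - k**2 + k + 2)*factorial(k + 1)/(3*3**k)
(s_(k+1) − s_k) − t_k = 0

valid; difference matches t_k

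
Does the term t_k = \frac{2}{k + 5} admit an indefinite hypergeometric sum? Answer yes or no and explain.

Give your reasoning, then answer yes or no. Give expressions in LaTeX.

t_(k+1)/t_k = (k + 5)/(k + 6).
Gosper form: A/B · C(k+1)/C(k) with A=k + 5, B=k + 6, C=1.
Key eq: (k + 5)·f(k+1) = (k + 5)·f(k) + (1).
From deg A=1, deg B=1, deg C=0: d=0.
Generic f = c0 gives residual -1; -1 = 0 cannot hold, so t_k is not Gosper-summable.

No — key equation has no polynomial f.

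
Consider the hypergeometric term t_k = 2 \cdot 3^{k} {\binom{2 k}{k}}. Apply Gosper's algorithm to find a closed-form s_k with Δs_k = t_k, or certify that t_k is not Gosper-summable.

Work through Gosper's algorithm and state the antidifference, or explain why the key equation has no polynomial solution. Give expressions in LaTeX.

Compute t_(k+1)/t_k: get 6*(2*k + 1)/(k + 1).
Normal form (A,B,C) = (12*k + 6, k + 1, 1).
Key eq: (12*k + 6)·f(k+1) = (k)·f(k) + (1).
Bound: deg f ≤ -1.
d = -1 < 0 ⇒ no nonzero polynomial f; not summable.

none (Gosper's algorithm certifies no s_k)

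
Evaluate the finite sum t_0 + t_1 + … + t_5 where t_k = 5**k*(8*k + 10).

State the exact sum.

Σ = 187500

Ratio r(k) = 5*(4*k + 9)/(4*k + 5).
Factor: A=5; B=1; C=k + 5/4.
Set up (5)·f(k+1) − (1)·f(k) − (k + 5/4) = 0.
From deg A=0, deg B=0, deg C=1: d=1.
A polynomial solution: f(k) = k/4.
So s_k = (B(k−1)f/C)·t_k = (k/(4*k + 5))·t_k = 2*5**k*k.
Δs = 5**k*(8*k + 10), as required.
Sum = s_(6) − s_(0); s_(6) = 187500, s_(0) = 0 ⇒ 187500.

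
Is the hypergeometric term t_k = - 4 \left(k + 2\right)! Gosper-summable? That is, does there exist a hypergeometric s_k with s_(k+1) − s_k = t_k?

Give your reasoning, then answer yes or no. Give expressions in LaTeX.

Step 1: r(k) = k + 3.
Factor: A=k + 3; B=1; C=1.
f must satisfy (k + 3)·f(k+1) − (1)·f(k) = 1.
Degrees (1,0,0) ⇒ d ≤ -1.
deg f ≤ -1 is impossible — no certificate.

No; the degree bound rules out any f.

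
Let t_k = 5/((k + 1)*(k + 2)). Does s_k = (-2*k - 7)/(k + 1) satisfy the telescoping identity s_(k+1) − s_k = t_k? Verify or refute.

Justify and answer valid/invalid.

Valid — Δs_k = t_k.

s_(k+1) = (-2*k - 9)/(k + 2)
s_(k+1) − s_k = 5/(k**2 + 3*k + 2)
(s_(k+1) − s_k) − t_k = 0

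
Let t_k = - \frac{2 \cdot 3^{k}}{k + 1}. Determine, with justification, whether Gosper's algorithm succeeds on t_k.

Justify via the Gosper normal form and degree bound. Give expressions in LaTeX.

No. Not Gosper-summable.

Ratio r(k) = 3*(k + 1)/(k + 2).
Normal form (A,B,C) = (3*k + 3, k + 2, 1).
Set up (3*k + 3)·f(k+1) − (k + 1)·f(k) − (1) = 0.
From deg A=1, deg B=1, deg C=0: d=-1.
Negative degree bound (-1): no f exists, t_k not Gosper-summable.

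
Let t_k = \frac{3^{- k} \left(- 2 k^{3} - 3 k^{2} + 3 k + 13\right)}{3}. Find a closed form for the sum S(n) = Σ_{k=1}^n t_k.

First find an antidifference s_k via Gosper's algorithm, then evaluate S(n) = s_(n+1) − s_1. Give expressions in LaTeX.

S(n) = 3^{- n - 1} \left(- 4 \cdot 3^{n} + n^{3} + 6 n^{2} + 12 n + 4\right)

The ratio is (2*k**3 + 9*k**2 + 9*k - 11)/(3*(2*k**3 + 3*k**2 - 3*k - 13)).
Gosper form: A/B · C(k+1)/C(k) with A=1/3, B=1, C=k**3 + 3*k**2/2 - 3*k/2 - 13/2.
Set up (1/3)·f(k+1) − (1)·f(k) − (k**3 + 3*k**2/2 - 3*k/2 - 13/2) = 0.
Degrees (0,0,3) ⇒ d ≤ 3.
Coefficient equations give f(k) = -3*(k**3 + 3*k**2 + 3*k - 3)/2.
So s_k = (B(k−1)f/C)·t_k = (-3*(k**3 + 3*k**2 + 3*k - 3)/(2*k**3 + 3*k**2 - 3*k - 13))·t_k = (k**3 + 3*k**2 + 3*k - 3)/3**k.
Check: Δs_k = (-2*k**3 - 3*k**2 + 3*k + 13)/(3*3**k). ✓
Telescope: S(n) = s_(n+1) − s_(1) = 3**(-n - 1)*(n**3 + 6*n**2 + 12*n + 4) − (4/3) = 3**(-n - 1)*(-4*3**n + n**3 + 6*n**2 + 12*n + 4).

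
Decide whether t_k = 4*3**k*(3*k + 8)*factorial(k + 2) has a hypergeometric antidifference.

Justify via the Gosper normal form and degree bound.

Yes. s_k = 4*3**k*factorial(k + 2).

Step 1: r(k) = 3*(k + 3)*(3*k + 11)/(3*k + 8).
So A=3*k + 9 and B=1, with C=k + 8/3.
Solve (3*k + 9)·f(k+1) − (1)·f(k) = k + 8/3.
Degrees (1,0,1) ⇒ d ≤ 0.
Solve for f: f(k) = 1/3 (degree 0 ≤ 0).
Then R = B(k−1)f/C = 1/(3*k + 8), so s_k = R(k)·t_k = 4*3**k*factorial(k + 2).
Δs = 4*3**k*(3*k + 8)*factorial(k + 2), as required.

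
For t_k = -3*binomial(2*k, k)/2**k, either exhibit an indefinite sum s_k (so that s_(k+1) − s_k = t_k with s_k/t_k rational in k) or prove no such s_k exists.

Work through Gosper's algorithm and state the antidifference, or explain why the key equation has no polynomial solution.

Step 1: r(k) = (2*k + 1)/(k + 1).
A = 2*k + 1, B = k + 1, C = 1.
f must satisfy (2*k + 1)·f(k+1) − (k)·f(k) = 1.
Degrees (1,1,0) ⇒ d ≤ -1.
Negative degree bound (-1): no f exists, t_k not Gosper-summable.

no hypergeometric antidifference exists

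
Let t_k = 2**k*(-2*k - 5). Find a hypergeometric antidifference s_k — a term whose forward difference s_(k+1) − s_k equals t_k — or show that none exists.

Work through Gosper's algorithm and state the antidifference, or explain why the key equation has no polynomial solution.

s_k = 2**k*(-2*k - 1)

r(k) = 2*(2*k + 7)/(2*k + 5) after simplifying.
Take A(k)=2, B(k)=1, C(k)=k + 5/2.
Solve (2)·f(k+1) − (1)·f(k) = k + 5/2.
Bound: deg f ≤ 1.
Solve for f: f(k) = (2*k + 1)/2 (degree 1 ≤ 1).
So s_k = (B(k−1)f/C)·t_k = ((2*k + 1)/(2*k + 5))·t_k = 2**k*(-2*k - 1).
Δs = 2**k*(-2*k - 5), as required.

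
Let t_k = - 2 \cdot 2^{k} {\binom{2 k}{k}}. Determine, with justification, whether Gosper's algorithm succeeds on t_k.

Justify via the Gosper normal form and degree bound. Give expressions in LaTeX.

No — t_k has no hypergeometric antidifference.

Compute t_(k+1)/t_k: get 4*(2*k + 1)/(k + 1).
Normal form (A,B,C) = (8*k + 4, k + 1, 1).
Key eq: (8*k + 4)·f(k+1) = (k)·f(k) + (1).
d = -1 from the (1,1,0) case.
Negative degree bound (-1): no f exists, t_k not Gosper-summable.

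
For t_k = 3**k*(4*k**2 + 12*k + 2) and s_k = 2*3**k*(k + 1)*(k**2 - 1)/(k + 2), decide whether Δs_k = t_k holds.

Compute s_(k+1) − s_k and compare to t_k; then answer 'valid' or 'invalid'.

s_(k+1) = 6*3**k*(k + 2)*((k + 1)**2 - 1)/(k + 3)
s_(k+1) − s_k = 3**k*(4*k**4 + 28*k**3 + 68*k**2 + 56*k + 6)/(k**2 + 5*k + 6)
(s_(k+1) − s_k) − t_k = 3**k*(-4*k**3 - 18*k**2 - 26*k - 6)/(k**2 + 5*k + 6)

Invalid: residual 3**k*(-4*k**3 - 18*k**2 - 26*k - 6)/(k**2 + 5*k + 6) ≠ 0.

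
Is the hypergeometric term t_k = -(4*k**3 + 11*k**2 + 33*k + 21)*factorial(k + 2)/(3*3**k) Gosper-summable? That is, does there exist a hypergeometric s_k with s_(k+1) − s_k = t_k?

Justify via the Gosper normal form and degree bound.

The ratio is (4*k**4 + 35*k**3 + 136*k**2 + 270*k + 207)/(3*(4*k**3 + 11*k**2 + 33*k + 21)).
So A=k/3 + 1 and B=1, with C=k**3 + 11*k**2/4 + 33*k/4 + 21/4.
Solve (k/3 + 1)·f(k+1) − (1)·f(k) = k**3 + 11*k**2/4 + 33*k/4 + 21/4.
From deg A=1, deg B=0, deg C=3: d=2.
Coefficient equations give f(k) = 3*(4*k**2 + 3*k + 2)/4.
So s_k = (B(k−1)f/C)·t_k = (3*(4*k**2 + 3*k + 2)/(4*k**3 + 11*k**2 + 33*k + 21))·t_k = -(4*k**2 + 3*k + 2)*factorial(k + 2)/3**k.
Verify: -(4*k**3 + 11*k**2 + 33*k + 21)*factorial(k + 2)/(3*3**k) matches t_k.

Yes. s_k = -(4*k**2 + 3*k + 2)*factorial(k + 2)/3**k.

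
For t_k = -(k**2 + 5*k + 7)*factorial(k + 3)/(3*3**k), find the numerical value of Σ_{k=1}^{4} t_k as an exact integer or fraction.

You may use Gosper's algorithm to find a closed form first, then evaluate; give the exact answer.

Σ = -34976/27

t_(k+1)/t_k = (k + 4)*(5*k + (k + 1)**2 + 12)/(3*(k**2 + 5*k + 7)).
Gosper form: A/B · C(k+1)/C(k) with A=k/3 + 4/3, B=1, C=k**2 + 5*k + 7.
Set up (k/3 + 4/3)·f(k+1) − (1)·f(k) − (k**2 + 5*k + 7) = 0.
From deg A=1, deg B=0, deg C=2: d=1.
A polynomial solution: f(k) = 3*(k + 3).
Then R = B(k−1)f/C = 3*(k + 3)/(k**2 + 5*k + 7), so s_k = R(k)·t_k = -(k + 3)*factorial(k + 3)/3**k.
Δs = -(k**2 + 5*k + 7)*factorial(k + 3)/(3*3**k), as required.
Evaluate s at k=5 and k=1: -35840/27 and -32; difference -34976/27.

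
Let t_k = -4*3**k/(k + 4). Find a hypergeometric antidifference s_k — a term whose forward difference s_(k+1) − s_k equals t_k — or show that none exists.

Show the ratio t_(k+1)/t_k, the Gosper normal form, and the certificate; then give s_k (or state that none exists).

none (Gosper's algorithm certifies no s_k)

r(k) = 3*(k + 4)/(k + 5) after simplifying.
Gosper form: A/B · C(k+1)/C(k) with A=3*k + 12, B=k + 5, C=1.
f must satisfy (3*k + 12)·f(k+1) − (k + 4)·f(k) = 1.
d = -1 from the (1,1,0) case.
Negative degree bound (-1): no f exists, t_k not Gosper-summable.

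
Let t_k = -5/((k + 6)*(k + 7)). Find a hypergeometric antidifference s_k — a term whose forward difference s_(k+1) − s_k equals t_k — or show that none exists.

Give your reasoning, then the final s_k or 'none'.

s_k = -5*k/(6*k + 36)

r(k) = (k + 6)/(k + 8) after simplifying.
A = k + 6, B = k + 8, C = 1.
f must satisfy (k + 6)·f(k+1) − (k + 7)·f(k) = 1.
Degrees (1,1,0) ⇒ d ≤ 1.
A polynomial solution: f(k) = k/6.
Then R = B(k−1)f/C = k*(k + 7)/6, so s_k = R(k)·t_k = -5*k/(6*k + 36).
Check: Δs_k = -5/(k**2 + 13*k + 42). ✓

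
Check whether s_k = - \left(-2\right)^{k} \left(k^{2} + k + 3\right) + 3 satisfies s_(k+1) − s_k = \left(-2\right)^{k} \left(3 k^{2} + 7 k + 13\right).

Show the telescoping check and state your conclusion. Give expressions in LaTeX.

Valid — Δs_k = t_k.

s_(k+1) = 2*(-2)**k*(k + (k + 1)**2 + 4) + 3
s_(k+1) − s_k = (-2)**k*(3*k**2 + 7*k + 13)
(s_(k+1) − s_k) − t_k = 0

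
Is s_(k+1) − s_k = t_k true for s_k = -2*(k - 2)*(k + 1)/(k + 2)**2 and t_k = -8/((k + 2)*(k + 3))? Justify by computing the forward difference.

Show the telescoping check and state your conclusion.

Invalid: residual 2*(-k**2 + 3*k + 14)/(k**4 + 10*k**3 + 37*k**2 + 60*k + 36) ≠ 0.

s_(k+1) = -2*(k - 1)*(k + 2)/(k + 3)**2
s_(k+1) − s_k = 2*(-5*k**2 - 17*k - 10)/(k**4 + 10*k**3 + 37*k**2 + 60*k + 36)
(s_(k+1) − s_k) − t_k = 2*(-k**2 + 3*k + 14)/(k**4 + 10*k**3 + 37*k**2 + 60*k + 36)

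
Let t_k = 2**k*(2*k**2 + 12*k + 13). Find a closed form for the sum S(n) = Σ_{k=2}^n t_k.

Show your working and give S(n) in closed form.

S(n) = 4*2**n*n**2 + 16*2**n*n + 14*2**n - 68

t_(k+1)/t_k = 2*(2*k**2 + 16*k + 27)/(2*k**2 + 12*k + 13).
So A=2 and B=1, with C=k**2 + 6*k + 13/2.
f must satisfy (2)·f(k+1) − (1)·f(k) = k**2 + 6*k + 13/2.
Degrees (0,0,2) ⇒ d ≤ 2.
Solve for f: f(k) = (2*k**2 + 4*k + 1)/2 (degree 2 ≤ 2).
R(k) = B(k−1)·f(k)/C(k) = (2*k**2 + 4*k + 1)/(2*k**2 + 12*k + 13); s_k = R·t_k = 2**k*(2*k**2 + 4*k + 1).
s_(k+1) − s_k = 2**k*(2*k**2 + 12*k + 13) = t_k.
Σ_(k=2)^n t_k = s_(n+1) − s_(2) = (2**(n + 1)*(2*n**2 + 8*n + 7)) − (68), i.e. 4*2**n*n**2 + 16*2**n*n + 14*2**n - 68.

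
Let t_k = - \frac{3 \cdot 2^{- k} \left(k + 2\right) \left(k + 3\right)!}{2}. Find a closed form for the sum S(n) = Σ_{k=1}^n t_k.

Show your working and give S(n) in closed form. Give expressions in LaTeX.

Ratio r(k) = (k + 3)*(k + 4)/(2*(k + 2)).
Factor: A=k/2 + 2; B=1; C=k + 2.
f must satisfy (k/2 + 2)·f(k+1) − (1)·f(k) = k + 2.
deg f ≤ 0 (via 1,0,1).
Match coefficients ⇒ f(k) = 2.
Then R = B(k−1)f/C = 2/(k + 2), so s_k = R(k)·t_k = -3*factorial(k + 3)/2**k.
Δs = -3*(k + 2)*factorial(k + 3)/(2*2**k), as required.
Evaluate: s_(n+1) = -3*2**(-n - 1)*factorial(n + 4); subtract s_(1) = -36 ⇒ S(n) = 36 - 3*factorial(n + 4)/(2*2**n).

S(n) = 36 - \frac{3 \cdot 2^{- n} \left(n + 4\right)!}{2}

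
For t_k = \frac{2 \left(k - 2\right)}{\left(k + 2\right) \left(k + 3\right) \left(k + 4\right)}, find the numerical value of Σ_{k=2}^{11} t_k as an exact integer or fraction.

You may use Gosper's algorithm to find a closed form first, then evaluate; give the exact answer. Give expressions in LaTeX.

Σ = 3/35

Step 1: r(k) = (k - 1)*(k + 2)/((k - 2)*(k + 5)).
Factor: A=k + 2; B=k + 5; C=k - 2.
Solve (k + 2)·f(k+1) − (k + 4)·f(k) = k - 2.
From deg A=1, deg B=1, deg C=1: d=2.
A polynomial solution: f(k) = -k.
So s_k = (B(k−1)f/C)·t_k = (-k*(k + 4)/(k - 2))·t_k = -2*k/((k + 2)*(k + 3)).
Check: Δs_k = 2*(k - 2)/(k**3 + 9*k**2 + 26*k + 24). ✓
Telescoping: Σ = s_(12) − s_(2) = -4/35 − (-1/5) = 3/35.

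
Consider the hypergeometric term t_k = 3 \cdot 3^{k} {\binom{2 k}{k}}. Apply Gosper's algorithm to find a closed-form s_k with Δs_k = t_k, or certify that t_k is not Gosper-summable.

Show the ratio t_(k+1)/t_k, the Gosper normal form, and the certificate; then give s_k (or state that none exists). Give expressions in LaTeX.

The ratio is 6*(2*k + 1)/(k + 1).
Take A(k)=12*k + 6, B(k)=k + 1, C(k)=1.
f must satisfy (12*k + 6)·f(k+1) − (k)·f(k) = 1.
d = -1 from the (1,1,0) case.
Negative degree bound (-1): no f exists, t_k not Gosper-summable.

not Gosper-summable; s_k does not exist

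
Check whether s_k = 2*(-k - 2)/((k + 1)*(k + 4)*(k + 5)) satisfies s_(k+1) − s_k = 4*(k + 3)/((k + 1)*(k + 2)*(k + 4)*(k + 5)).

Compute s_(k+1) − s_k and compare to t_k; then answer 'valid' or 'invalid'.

Invalid: residual 6*(-3*k - 8)/(k**5 + 18*k**4 + 121*k**3 + 372*k**2 + 508*k + 240) ≠ 0.

s_(k+1) = 2*(-k - 3)/((k + 2)*(k + 5)*(k + 6))
s_(k+1) − s_k = 2*(2*k**2 + 9*k + 12)/(k**5 + 18*k**4 + 121*k**3 + 372*k**2 + 508*k + 240)
(s_(k+1) − s_k) − t_k = 6*(-3*k - 8)/(k**5 + 18*k**4 + 121*k**3 + 372*k**2 + 508*k + 240)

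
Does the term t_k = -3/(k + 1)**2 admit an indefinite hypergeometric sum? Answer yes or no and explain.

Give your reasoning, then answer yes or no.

Ratio r(k) = (k + 1)**2/(k + 2)**2.
Factor: A=k**2 + 2*k + 1; B=k**2 + 4*k + 4; C=1.
Set up (k**2 + 2*k + 1)·f(k+1) − (k**2 + 2*k + 1)·f(k) − (1) = 0.
Bound: deg f ≤ 0.
Put f(k) = c0: A·f(k+1) − B(k−1)·f(k) − C = -1; need -1 = 0 — inconsistent ⇒ no f, not summable.

No; the coefficient equations for f are inconsistent.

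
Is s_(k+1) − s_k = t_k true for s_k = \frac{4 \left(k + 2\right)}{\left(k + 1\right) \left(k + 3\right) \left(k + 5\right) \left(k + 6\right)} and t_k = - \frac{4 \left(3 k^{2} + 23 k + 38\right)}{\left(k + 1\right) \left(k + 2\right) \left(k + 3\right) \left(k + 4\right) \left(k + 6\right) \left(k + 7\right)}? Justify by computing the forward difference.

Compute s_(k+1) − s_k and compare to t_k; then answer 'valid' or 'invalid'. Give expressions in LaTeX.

s_(k+1) = 4*(k + 3)/((k + 2)*(k + 4)*(k + 6)*(k + 7))
s_(k+1) − s_k = 4*(-3*k**3 - 26*k**2 - 72*k - 67)/(k**7 + 28*k**6 + 322*k**5 + 1960*k**4 + 6769*k**3 + 13132*k**2 + 13068*k + 5040)
(s_(k+1) − s_k) − t_k = 12*(4*k**2 + 27*k + 41)/(k**7 + 28*k**6 + 322*k**5 + 1960*k**4 + 6769*k**3 + 13132*k**2 + 13068*k + 5040)

Invalid: residual \frac{12 \left(4 k^{2} + 27 k + 41\right)}{k^{7} + 28 k^{6} + 322 k^{5} + 1960 k^{4} + 6769 k^{3} + 13132 k^{2} + 13068 k + 5040} ≠ 0.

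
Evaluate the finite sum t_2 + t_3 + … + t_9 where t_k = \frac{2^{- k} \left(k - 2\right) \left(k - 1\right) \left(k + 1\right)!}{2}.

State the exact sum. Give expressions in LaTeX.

The ratio is k*(k + 2)/(2*(k - 2)).
Normal form (A,B,C) = (k/2 + 1, 1, k**2 - 3*k + 2).
f must satisfy (k/2 + 1)·f(k+1) − (1)·f(k) = k**2 - 3*k + 2.
From deg A=1, deg B=0, deg C=2: d=1.
A polynomial solution: f(k) = 2*(k - 4).
Then R = B(k−1)f/C = 2*(k - 4)/((k - 2)*(k - 1)), so s_k = R(k)·t_k = (k - 4)*factorial(k + 1)/2**k.
Verify: (k - 2)*(k - 1)*factorial(k + 1)/(2*2**k) matches t_k.
Telescoping: Σ = s_(10) − s_(2) = 467775/2 − (-3) = 467781/2.

Σ = 467781/2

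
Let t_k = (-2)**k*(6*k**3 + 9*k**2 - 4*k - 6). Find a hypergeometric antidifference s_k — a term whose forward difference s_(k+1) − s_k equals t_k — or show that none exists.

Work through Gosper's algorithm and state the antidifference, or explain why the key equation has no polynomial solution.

Step 1: r(k) = 2*(-6*k**3 - 27*k**2 - 32*k - 5)/(6*k**3 + 9*k**2 - 4*k - 6).
Gosper form: A/B · C(k+1)/C(k) with A=-2, B=1, C=k**3 + 3*k**2/2 - 2*k/3 - 1.
Solve (-2)·f(k+1) − (1)·f(k) = k**3 + 3*k**2/2 - 2*k/3 - 1.
Degrees (0,0,3) ⇒ d ≤ 3.
Coefficient equations give f(k) = -k*(2*k**2 - k - 4)/6.
Certificate R = B(k−1)f/C = -k*(2*k**2 - k - 4)/((2*k + 3)*(3*k**2 - 2)) gives s_k = (-2)**k*k*(-2*k**2 + k + 4).
Check: Δs_k = (-2)**k*(6*k**3 + 9*k**2 - 4*k - 6). ✓

s_k = (-2)**k*k*(-2*k**2 + k + 4)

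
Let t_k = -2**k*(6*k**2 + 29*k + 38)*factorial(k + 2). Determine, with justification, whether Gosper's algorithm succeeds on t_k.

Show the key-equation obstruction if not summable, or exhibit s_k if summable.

Compute t_(k+1)/t_k: get 2*(6*k**3 + 59*k**2 + 196*k + 219)/(6*k**2 + 29*k + 38).
So A=2*k + 6 and B=1, with C=k**2 + 29*k/6 + 19/3.
Need (2*k + 6)·f(k+1) − (1)·f(k) = k**2 + 29*k/6 + 19/3.
d = 1 from the (1,0,2) case.
Solve for f: f(k) = (3*k + 4)/6 (degree 1 ≤ 1).
Get s_k = R·t_k = -2**k*(3*k + 4)*factorial(k + 2) with R(k) = B(k−1)f(k)/C(k) = (3*k + 4)/(6*k**2 + 29*k + 38).
s_(k+1) − s_k = -2**k*(6*k**2 + 29*k + 38)*factorial(k + 2) = t_k.

Yes. s_k = -2**k*(3*k + 4)*factorial(k + 2).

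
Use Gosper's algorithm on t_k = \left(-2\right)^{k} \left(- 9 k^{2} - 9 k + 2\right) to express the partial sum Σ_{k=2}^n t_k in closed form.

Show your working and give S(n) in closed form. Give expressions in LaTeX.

S(n) = - 6 \left(-2\right)^{n} n^{2} - 10 \left(-2\right)^{n} n - 32

Step 1: r(k) = 2*(-9*k**2 - 27*k - 16)/(9*k**2 + 9*k - 2).
Normal form (A,B,C) = (-2, 1, k**2 + k - 2/9).
Solve (-2)·f(k+1) − (1)·f(k) = k**2 + k - 2/9.
From deg A=0, deg B=0, deg C=2: d=2.
A polynomial solution: f(k) = -(k - 1)*(3*k + 2)/9.
Get s_k = R·t_k = (-2)**k*(3*k**2 - k - 2) with R(k) = B(k−1)f(k)/C(k) = -(k - 1)*(3*k + 2)/(9*k**2 + 9*k - 2).
Verify: (-2)**k*(-9*k**2 - 9*k + 2) matches t_k.
Evaluate: s_(n+1) = 2*(-2)**n*n*(-3*n - 5); subtract s_(2) = 32 ⇒ S(n) = -6*(-2)**n*n**2 - 10*(-2)**n*n - 32.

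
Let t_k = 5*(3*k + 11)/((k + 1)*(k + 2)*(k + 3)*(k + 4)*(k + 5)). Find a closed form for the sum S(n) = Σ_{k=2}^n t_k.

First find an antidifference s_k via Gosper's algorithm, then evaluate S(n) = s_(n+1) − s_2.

The ratio is (k + 1)*(3*k + 14)/((k + 6)*(3*k + 11)).
Normal form (A,B,C) = (k + 1, k + 6, k + 11/3).
Need (k + 1)·f(k+1) − (k + 5)·f(k) = k + 11/3.
d = 4 from the (1,1,1) case.
Match coefficients ⇒ f(k) = k*(k + 3)*(k**2 + 7*k + 14)/24.
Certificate R = B(k−1)f/C = k*(k + 3)*(k + 5)*(k**2 + 7*k + 14)/(8*(3*k + 11)) gives s_k = 5*k*(k**2 + 7*k + 14)/(8*(k**3 + 7*k**2 + 14*k + 8)).
Check: Δs_k = 5*(3*k + 11)/(k**5 + 15*k**4 + 85*k**3 + 225*k**2 + 274*k + 120). ✓
Evaluate: s_(n+1) = 5*(n**3 + 10*n**2 + 31*n + 22)/(8*(n**3 + 10*n**2 + 31*n + 30)); subtract s_(2) = 5/9 ⇒ S(n) = 5*(n**3 + 10*n**2 + 31*n - 42)/(72*(n**3 + 10*n**2 + 31*n + 30)).

S(n) = 5*(n**3 + 10*n**2 + 31*n - 42)/(72*(n**3 + 10*n**2 + 31*n + 30))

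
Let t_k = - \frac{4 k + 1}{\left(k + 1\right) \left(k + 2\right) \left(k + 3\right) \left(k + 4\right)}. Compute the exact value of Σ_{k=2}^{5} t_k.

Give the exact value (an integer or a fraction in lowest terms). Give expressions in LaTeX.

Compute t_(k+1)/t_k: get (k + 1)*(4*k + 5)/((k + 5)*(4*k + 1)).
Take A(k)=k + 1, B(k)=k + 5, C(k)=k + 1/4.
Solve (k + 1)·f(k+1) − (k + 4)·f(k) = k + 1/4.
From deg A=1, deg B=1, deg C=1: d=3.
Match coefficients ⇒ f(k) = k*(k**2 + 6*k - 1)/24.
Then R = B(k−1)f/C = k*(k + 4)*(k**2 + 6*k - 1)/(6*(4*k + 1)), so s_k = R(k)·t_k = k*(-k**2 - 6*k + 1)/(6*(k + 1)*(k + 2)*(k + 3)).
s_(k+1) − s_k = (-4*k - 1)/(k**4 + 10*k**3 + 35*k**2 + 50*k + 24) = t_k.
Σ_(k=2)^(5) t_k = s_(6) − s_(2) = -71/504 − (-1/12) = -29/504.

Σ = -29/504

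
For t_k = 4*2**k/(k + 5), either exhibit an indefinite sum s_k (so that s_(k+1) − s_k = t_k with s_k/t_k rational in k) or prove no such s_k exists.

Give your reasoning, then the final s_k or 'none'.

none (Gosper's algorithm certifies no s_k)

t_(k+1)/t_k = 2*(k + 5)/(k + 6).
Factor: A=2*k + 10; B=k + 6; C=1.
Need (2*k + 10)·f(k+1) − (k + 5)·f(k) = 1.
d = -1 from the (1,1,0) case.
Negative degree bound (-1): no f exists, t_k not Gosper-summable.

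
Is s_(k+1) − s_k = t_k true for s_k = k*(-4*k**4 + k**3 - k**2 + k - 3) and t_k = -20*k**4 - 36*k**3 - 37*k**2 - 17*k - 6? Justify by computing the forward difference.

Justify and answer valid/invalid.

valid (s_(k+1) − s_k reduces to t_k)

s_(k+1) = -(k + 1)*(-k + 4*(k + 1)**4 - (k + 1)**3 + (k + 1)**2 + 2)
s_(k+1) − s_k = -20*k**4 - 36*k**3 - 37*k**2 - 17*k - 6
(s_(k+1) − s_k) − t_k = 0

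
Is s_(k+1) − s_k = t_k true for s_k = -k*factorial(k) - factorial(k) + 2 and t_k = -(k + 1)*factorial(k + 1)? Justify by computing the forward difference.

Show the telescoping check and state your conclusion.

s_(k+1) = -k**2*factorial(k) - 3*k*factorial(k) - 2*factorial(k) + 2
s_(k+1) − s_k = -(k + 1)*factorial(k + 1)
(s_(k+1) − s_k) − t_k = 0

valid (s_(k+1) − s_k reduces to t_k)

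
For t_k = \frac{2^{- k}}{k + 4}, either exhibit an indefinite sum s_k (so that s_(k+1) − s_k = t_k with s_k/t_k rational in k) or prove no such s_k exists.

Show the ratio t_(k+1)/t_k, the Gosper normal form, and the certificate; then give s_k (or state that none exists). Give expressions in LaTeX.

The ratio is (k + 4)/(2*(k + 5)).
Factor: A=k/2 + 2; B=k + 5; C=1.
Set up (k/2 + 2)·f(k+1) − (k + 4)·f(k) − (1) = 0.
From deg A=1, deg B=1, deg C=0: d=-1.
deg f ≤ -1 is impossible — no certificate.

none (Gosper's algorithm certifies no s_k)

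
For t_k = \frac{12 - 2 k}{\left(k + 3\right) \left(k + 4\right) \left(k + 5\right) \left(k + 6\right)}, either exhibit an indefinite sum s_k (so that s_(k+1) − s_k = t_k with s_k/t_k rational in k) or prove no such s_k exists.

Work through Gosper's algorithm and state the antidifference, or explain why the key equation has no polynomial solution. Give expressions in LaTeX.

s_k = \frac{k \left(k^{2} + 12 k + 67\right)}{20 \left(k + 3\right) \left(k + 4\right) \left(k + 5\right)}

t_(k+1)/t_k = (k - 5)*(k + 3)/((k - 6)*(k + 7)).
Gosper form: A/B · C(k+1)/C(k) with A=k + 3, B=k + 7, C=k - 6.
Key eq: (k + 3)·f(k+1) = (k + 6)·f(k) + (k - 6).
Bound: deg f ≤ 3.
Coefficient equations give f(k) = -k*(k**2 + 12*k + 67)/40.
Get s_k = R·t_k = k*(k**2 + 12*k + 67)/(20*(k + 3)*(k + 4)*(k + 5)) with R(k) = B(k−1)f(k)/C(k) = -k*(k + 6)*(k**2 + 12*k + 67)/(40*(k - 6)).
s_(k+1) − s_k = 2*(6 - k)/(k**4 + 18*k**3 + 119*k**2 + 342*k + 360) = t_k.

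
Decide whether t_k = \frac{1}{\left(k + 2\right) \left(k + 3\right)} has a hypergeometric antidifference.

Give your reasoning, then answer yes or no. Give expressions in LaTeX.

Yes. s_k = \frac{k}{2 \left(k + 2\right)}.

Step 1: r(k) = (k + 2)/(k + 4).
Take A(k)=k + 2, B(k)=k + 4, C(k)=1.
Need (k + 2)·f(k+1) − (k + 3)·f(k) = 1.
From deg A=1, deg B=1, deg C=0: d=1.
Coefficient equations give f(k) = k/2.
Then R = B(k−1)f/C = k*(k + 3)/2, so s_k = R(k)·t_k = k/(2*(k + 2)).
Verify: 1/(k**2 + 5*k + 6) matches t_k.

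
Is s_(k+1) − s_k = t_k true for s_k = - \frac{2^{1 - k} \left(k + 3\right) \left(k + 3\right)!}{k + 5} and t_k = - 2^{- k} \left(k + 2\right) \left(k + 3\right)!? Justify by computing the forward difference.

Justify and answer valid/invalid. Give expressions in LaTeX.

s_(k+1) = -(k + 4)*factorial(k + 4)/(2**k*(k + 6))
s_(k+1) − s_k = -(k**3 + 11*k**2 + 38*k + 44)*factorial(k + 3)/(2**k*(k + 5)*(k + 6))
(s_(k+1) − s_k) − t_k = 2**(1 - k)*(k**2 + 7*k + 8)*factorial(k + 3)/((k + 5)*(k + 6))

Invalid: residual \frac{2^{1 - k} \left(k^{2} + 7 k + 8\right) \left(k + 3\right)!}{\left(k + 5\right) \left(k + 6\right)} ≠ 0.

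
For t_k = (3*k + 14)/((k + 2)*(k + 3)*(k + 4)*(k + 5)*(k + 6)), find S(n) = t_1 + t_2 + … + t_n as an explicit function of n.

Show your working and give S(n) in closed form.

S(n) = n*(n**2 + 13*n + 54)/(72*(n**3 + 13*n**2 + 54*n + 72))

The ratio is (k + 2)*(3*k + 17)/((k + 7)*(3*k + 14)).
Factor: A=k + 2; B=k + 7; C=k + 14/3.
Solve (k + 2)·f(k+1) − (k + 6)·f(k) = k + 14/3.
From deg A=1, deg B=1, deg C=1: d=4.
Coefficient equations give f(k) = k*(k + 4)*(k**2 + 10*k + 31)/90.
R(k) = B(k−1)·f(k)/C(k) = k*(k + 4)*(k + 6)*(k**2 + 10*k + 31)/(30*(3*k + 14)); s_k = R·t_k = k*(k**2 + 10*k + 31)/(30*(k**3 + 10*k**2 + 31*k + 30)).
Δs = (3*k + 14)/(k**5 + 20*k**4 + 155*k**3 + 580*k**2 + 1044*k + 720), as required.
Evaluate: s_(n+1) = (n**3 + 13*n**2 + 54*n + 42)/(30*(n**3 + 13*n**2 + 54*n + 72)); subtract s_(1) = 7/360 ⇒ S(n) = n*(n**2 + 13*n + 54)/(72*(n**3 + 13*n**2 + 54*n + 72)).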